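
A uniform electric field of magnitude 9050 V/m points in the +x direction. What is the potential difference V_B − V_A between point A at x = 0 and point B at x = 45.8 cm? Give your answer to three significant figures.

In a uniform field, potential decreases in the direction of E: V_B − V_A = −E·Δx.
V_B − V_A = −(9050 V/m)(0.458 m) = -4140 V.

-4140 V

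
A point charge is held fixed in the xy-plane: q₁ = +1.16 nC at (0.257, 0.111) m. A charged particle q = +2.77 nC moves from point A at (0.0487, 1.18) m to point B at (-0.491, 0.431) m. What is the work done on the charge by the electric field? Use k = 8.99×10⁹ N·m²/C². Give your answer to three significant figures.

The work done by the electric force is W_field = −ΔU = −q(V_B − V_A) = q(V_A − V_B).
At A: distance to the source charge is 1.09 m; V_A = kq₁/r = 9.58 V.
At B: distance to the source charge is 0.814 m; V_B = kq₁/r = 12.8 V.
ΔV = V_B − V_A = 3.24 V.
W_field = −qΔV = −(2.77×10⁻⁹ C)(3.24 V) = -8.98×10⁻⁹ J.

-8.98×10⁻⁹ J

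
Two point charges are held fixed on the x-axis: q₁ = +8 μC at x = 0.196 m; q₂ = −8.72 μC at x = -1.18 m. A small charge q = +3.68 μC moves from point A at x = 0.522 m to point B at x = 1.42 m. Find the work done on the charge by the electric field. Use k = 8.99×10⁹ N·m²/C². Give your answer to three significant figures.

0.537 J

The work done by the electric force is W_field = −ΔU = −q(V_B − V_A) = q(V_A − V_B).
At A: distances to the source charges are 0.326 m, 1.70 m; V_A = Σ kqᵢ/rᵢ = 1.75×10⁵ V.
At B: distances to the source charges are 1.22 m, 2.60 m; V_B = Σ kqᵢ/rᵢ = 2.86×10⁴ V.
ΔV = V_B − V_A = -1.46×10⁵ V.
W_field = −qΔV = −(3.68×10⁻⁶ C)(-1.46×10⁵ V) = 0.537 J.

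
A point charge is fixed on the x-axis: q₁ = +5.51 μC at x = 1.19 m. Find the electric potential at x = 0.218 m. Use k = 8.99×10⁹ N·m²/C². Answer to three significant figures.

5.10×10⁴ V

Electric potential is a scalar, so the contributions from each charge add algebraically: V = Σ kqᵢ/rᵢ.
V = k[(5.51×10⁻⁶)/(0.972)] = 5.10×10⁴ V.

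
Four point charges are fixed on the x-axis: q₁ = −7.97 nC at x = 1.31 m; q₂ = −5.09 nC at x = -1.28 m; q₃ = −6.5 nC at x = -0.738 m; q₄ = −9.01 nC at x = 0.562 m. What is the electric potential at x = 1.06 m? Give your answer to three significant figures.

Electric potential is a scalar, so the contributions from each charge add algebraically: V = Σ kqᵢ/rᵢ.
Distances from the field point to each charge: r₁ = 0.250 m, r₂ = 2.34 m, r₃ = 1.80 m, r₄ = 0.498 m.
V = k[(-7.97×10⁻⁹)/(0.250) + (-5.09×10⁻⁹)/(2.34) + (-6.50×10⁻⁹)/(1.80) + (-9.01×10⁻⁹)/(0.498)] = -501 V.

-501 V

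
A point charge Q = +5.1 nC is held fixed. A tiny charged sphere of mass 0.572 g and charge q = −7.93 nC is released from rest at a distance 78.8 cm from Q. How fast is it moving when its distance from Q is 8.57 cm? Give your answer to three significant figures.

0.115 m/s

Only the electrostatic force acts, so mechanical energy is conserved: ½mv² = U₁ − U₂ = kQq(1/r₁ − 1/r₂).
U₁ − U₂ = (8.99×10⁹ N·m²/C²)(5.10×10⁻⁹ C)(-7.93×10⁻⁹ C)(1/0.788 − 1/0.0857) = 3.78×10⁻⁶ J.
v = √(2·3.78×10⁻⁶/5.72×10⁻⁴) = 0.115 m/s.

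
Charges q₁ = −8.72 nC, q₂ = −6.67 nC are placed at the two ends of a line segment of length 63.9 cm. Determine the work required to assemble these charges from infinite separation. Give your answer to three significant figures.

8.18×10⁻⁷ J

The work to assemble the configuration equals its total potential energy, U = Σ kqᵢqⱼ/rᵢⱼ over all pairs.
The separation is r = 0.639 m.
U = (8.18×10⁻⁷) = 8.18×10⁻⁷ J.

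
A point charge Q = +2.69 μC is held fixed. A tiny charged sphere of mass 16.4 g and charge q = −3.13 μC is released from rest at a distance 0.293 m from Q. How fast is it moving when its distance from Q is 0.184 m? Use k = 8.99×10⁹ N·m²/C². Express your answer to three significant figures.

Only the electrostatic force acts, so mechanical energy is conserved: ½mv² = U₁ − U₂ = kQq(1/r₁ − 1/r₂).
U₁ − U₂ = (8.99×10⁹ N·m²/C²)(2.69×10⁻⁶ C)(-3.13×10⁻⁶ C)(1/0.293 − 1/0.184) = 0.153 J.
v = √(2·0.153/0.0164) = 4.32 m/s.

4.32 m/s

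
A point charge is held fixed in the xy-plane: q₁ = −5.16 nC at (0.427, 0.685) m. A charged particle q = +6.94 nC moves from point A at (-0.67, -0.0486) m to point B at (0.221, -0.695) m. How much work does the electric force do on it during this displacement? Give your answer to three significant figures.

-1.32×10⁻⁸ J

The work done by the electric force is W_field = −ΔU = −q(V_B − V_A) = q(V_A − V_B).
At A: distance to the source charge is 1.32 m; V_A = kq₁/r = -35.2 V.
At B: distance to the source charge is 1.40 m; V_B = kq₁/r = -33.2 V.
ΔV = V_B − V_A = 1.90 V.
W_field = −qΔV = −(6.94×10⁻⁹ C)(1.90 V) = -1.32×10⁻⁸ J.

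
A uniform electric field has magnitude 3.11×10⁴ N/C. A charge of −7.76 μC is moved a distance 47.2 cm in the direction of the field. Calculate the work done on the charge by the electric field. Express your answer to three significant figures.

-0.114 J

The potential change for a displacement 47.2 cm in the direction of the field is ΔV = −Ed = -1.47×10⁴ V.
W_field = −qΔV = -0.114 J.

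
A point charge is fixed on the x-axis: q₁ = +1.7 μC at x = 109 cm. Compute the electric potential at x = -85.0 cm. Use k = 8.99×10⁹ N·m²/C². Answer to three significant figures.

Electric potential is a scalar, so the contributions from each charge add algebraically: V = Σ kqᵢ/rᵢ.
V = k[(1.70×10⁻⁶)/(1.94)] = 7880 V.

7880 V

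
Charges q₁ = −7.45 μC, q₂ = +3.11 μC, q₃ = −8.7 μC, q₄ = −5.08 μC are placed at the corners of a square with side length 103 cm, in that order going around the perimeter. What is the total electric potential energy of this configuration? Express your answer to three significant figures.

The work to assemble the configuration equals its total potential energy, U = Σ kqᵢqⱼ/rᵢⱼ over all pairs.
The four side pairs have separation 1.03 m and the two diagonal pairs 1.46 m.
Summing all 6 pair terms gives U = 0.580 J.

0.580 J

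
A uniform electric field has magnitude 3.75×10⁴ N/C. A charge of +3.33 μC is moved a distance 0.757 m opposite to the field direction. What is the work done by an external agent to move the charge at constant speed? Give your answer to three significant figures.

The potential change for a displacement 0.757 m opposite to the field direction is ΔV = +Ed = 2.84×10⁴ V.
W_ext = qΔV = 0.0945 J.

0.0945 J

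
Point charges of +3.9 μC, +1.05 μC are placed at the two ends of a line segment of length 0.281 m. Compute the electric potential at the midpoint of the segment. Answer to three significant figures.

3.17×10⁵ V

The total potential is the scalar sum of each charge's contribution, V = Σ kqᵢ/rᵢ.
Each charge is 0.141 m from the midpoint.
V = k[(3.90×10⁻⁶)/(0.141) + (1.05×10⁻⁶)/(0.141)] = 3.17×10⁵ V.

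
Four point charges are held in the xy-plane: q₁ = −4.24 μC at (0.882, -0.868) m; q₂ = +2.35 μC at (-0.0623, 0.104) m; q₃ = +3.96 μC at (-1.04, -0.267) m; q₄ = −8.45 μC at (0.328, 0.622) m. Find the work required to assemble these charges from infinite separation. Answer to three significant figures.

The work to assemble the configuration equals its total potential energy, U = Σ kqᵢqⱼ/rᵢⱼ over all pairs.
Pair separations: r₁₂ = 1.36 m, r₁₃ = 2.01 m, r₁₄ = 1.59 m, r₂₃ = 1.05 m, r₂₄ = 0.649 m, r₃₄ = 1.63 m.
Summing all 6 pair terms gives U = -0.318 J.

-0.318 J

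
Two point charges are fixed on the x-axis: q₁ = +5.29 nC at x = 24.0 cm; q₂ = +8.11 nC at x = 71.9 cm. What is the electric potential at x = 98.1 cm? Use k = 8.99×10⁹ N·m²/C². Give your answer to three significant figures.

342 V

The total potential is the scalar sum of each charge's contribution, V = Σ kqᵢ/rᵢ.
Distances from the field point to each charge: r₁ = 0.741 m, r₂ = 0.262 m.
V = k[(5.29×10⁻⁹)/(0.741) + (8.11×10⁻⁹)/(0.262)] = 342 V.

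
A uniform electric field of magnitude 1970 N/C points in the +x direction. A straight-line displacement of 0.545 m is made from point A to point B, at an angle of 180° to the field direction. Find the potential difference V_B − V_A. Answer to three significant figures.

1070 V

Only the component of displacement along E changes the potential: ΔV = −E·d·cosθ.
ΔV = −(1970 V/m)(0.545 m)cos180° = 1070 V.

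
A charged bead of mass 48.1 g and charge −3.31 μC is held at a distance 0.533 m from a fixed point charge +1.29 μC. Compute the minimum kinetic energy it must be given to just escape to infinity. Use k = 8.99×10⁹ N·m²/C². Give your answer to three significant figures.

To just escape, total mechanical energy must reach zero at infinity: ½mv²_min + U = 0, so ½mv²_min = −U = |kQq|/r.
|U| = |kQq|/r = (8.99×10⁹ N·m²/C²)(1.29×10⁻⁶)(3.31×10⁻⁶)/(0.533) = 0.0720 J.

0.0720 J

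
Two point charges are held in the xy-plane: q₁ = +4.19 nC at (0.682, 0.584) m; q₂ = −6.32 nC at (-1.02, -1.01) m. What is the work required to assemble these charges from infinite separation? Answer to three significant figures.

The assembly work is the sum of pairwise potential energies, U = Σ_{i<j} kqᵢqⱼ/rᵢⱼ.
Pair separations: r₁₂ = 2.33 m.
U = (-1.02×10⁻⁷) = -1.02×10⁻⁷ J.

-1.02×10⁻⁷ J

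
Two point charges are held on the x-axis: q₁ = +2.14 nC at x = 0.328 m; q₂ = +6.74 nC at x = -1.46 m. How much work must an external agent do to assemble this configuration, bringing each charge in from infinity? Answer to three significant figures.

The work to assemble the configuration equals its total potential energy, U = Σ kqᵢqⱼ/rᵢⱼ over all pairs.
Pair separations: r₁₂ = 1.79 m.
U = (7.25×10⁻⁸) = 7.25×10⁻⁸ J.

7.25×10⁻⁸ J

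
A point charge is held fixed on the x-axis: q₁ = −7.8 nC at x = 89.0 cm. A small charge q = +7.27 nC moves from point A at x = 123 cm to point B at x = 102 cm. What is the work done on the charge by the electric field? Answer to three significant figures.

2.42×10⁻⁶ J

The work done by the electric force is W_field = −ΔU = −q(V_B − V_A) = q(V_A − V_B).
At A: distance to the source charge is 0.340 m; V_A = kq₁/r = -206 V.
At B: distance to the source charge is 0.130 m; V_B = kq₁/r = -539 V.
ΔV = V_B − V_A = -333 V.
W_field = −qΔV = −(7.27×10⁻⁹ C)(-333 V) = 2.42×10⁻⁶ J.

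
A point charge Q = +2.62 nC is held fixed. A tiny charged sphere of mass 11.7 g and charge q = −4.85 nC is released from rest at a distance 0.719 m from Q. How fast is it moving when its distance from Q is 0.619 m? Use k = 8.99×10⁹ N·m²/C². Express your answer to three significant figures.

2.09×10⁻³ m/s

Only the electrostatic force acts, so mechanical energy is conserved: ½mv² = U₁ − U₂ = kQq(1/r₁ − 1/r₂).
U₁ − U₂ = (8.99×10⁹ N·m²/C²)(2.62×10⁻⁹ C)(-4.85×10⁻⁹ C)(1/0.719 − 1/0.619) = 2.57×10⁻⁸ J.
v = √(2·2.57×10⁻⁸/0.0117) = 2.09×10⁻³ m/s.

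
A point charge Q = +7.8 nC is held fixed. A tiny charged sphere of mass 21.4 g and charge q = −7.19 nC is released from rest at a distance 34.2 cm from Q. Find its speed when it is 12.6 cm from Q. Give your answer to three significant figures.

Only the electrostatic force acts, so mechanical energy is conserved: ½mv² = U₁ − U₂ = kQq(1/r₁ − 1/r₂).
U₁ − U₂ = (8.99×10⁹ N·m²/C²)(7.80×10⁻⁹ C)(-7.19×10⁻⁹ C)(1/0.342 − 1/0.126) = 2.53×10⁻⁶ J.
v = √(2·2.53×10⁻⁶/0.0214) = 0.0154 m/s.

0.0154 m/s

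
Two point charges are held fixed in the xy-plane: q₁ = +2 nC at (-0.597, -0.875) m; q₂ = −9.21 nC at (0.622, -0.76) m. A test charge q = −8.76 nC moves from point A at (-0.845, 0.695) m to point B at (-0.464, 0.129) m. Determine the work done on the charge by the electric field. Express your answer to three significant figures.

The work done by the electric force is W_field = −ΔU = −q(V_B − V_A) = q(V_A − V_B).
At A: distances to the source charges are 1.59 m, 2.07 m; V_A = Σ kqᵢ/rᵢ = -28.8 V.
At B: distances to the source charges are 1.01 m, 1.40 m; V_B = Σ kqᵢ/rᵢ = -41.2 V.
ΔV = V_B − V_A = -12.5 V.
W_field = −qΔV = −(-8.76×10⁻⁹ C)(-12.5 V) = -1.09×10⁻⁷ J.

-1.09×10⁻⁷ J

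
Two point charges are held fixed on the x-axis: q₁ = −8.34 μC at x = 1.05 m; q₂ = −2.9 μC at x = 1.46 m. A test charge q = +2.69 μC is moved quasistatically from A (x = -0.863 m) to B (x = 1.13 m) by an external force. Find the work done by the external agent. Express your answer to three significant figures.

-2.60 J

For quasistatic motion the external work equals the change in potential energy: W_ext = qΔV = q(V_B − V_A).
At A: distances to the source charges are 1.91 m, 2.32 m; V_A = Σ kqᵢ/rᵢ = -5.04×10⁴ V.
At B: distances to the source charges are 0.0800 m, 0.330 m; V_B = Σ kqᵢ/rᵢ = -1.02×10⁶ V.
ΔV = V_B − V_A = -9.66×10⁵ V.
W_ext = qΔV = (2.69×10⁻⁶ C)(-9.66×10⁵ V) = -2.60 J.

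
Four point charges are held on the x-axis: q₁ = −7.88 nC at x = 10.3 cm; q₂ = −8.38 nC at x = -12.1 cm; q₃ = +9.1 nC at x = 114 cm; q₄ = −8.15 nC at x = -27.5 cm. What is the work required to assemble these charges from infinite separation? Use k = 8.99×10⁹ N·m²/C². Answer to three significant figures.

6.53×10⁻⁶ J

The assembly work is the sum of pairwise potential energies, U = Σ_{i<j} kqᵢqⱼ/rᵢⱼ.
Pair separations: r₁₂ = 0.224 m, r₁₃ = 1.04 m, r₁₄ = 0.378 m, r₂₃ = 1.26 m, r₂₄ = 0.154 m, r₃₄ = 1.42 m.
Summing all 6 pair terms gives U = 6.53×10⁻⁶ J.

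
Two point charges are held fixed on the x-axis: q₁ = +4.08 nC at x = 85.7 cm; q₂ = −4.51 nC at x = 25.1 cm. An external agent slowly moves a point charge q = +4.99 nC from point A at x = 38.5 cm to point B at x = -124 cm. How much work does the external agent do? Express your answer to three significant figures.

For quasistatic motion the external work equals the change in potential energy: W_ext = qΔV = q(V_B − V_A).
At A: distances to the source charges are 0.472 m, 0.134 m; V_A = Σ kqᵢ/rᵢ = -225 V.
At B: distances to the source charges are 2.10 m, 1.49 m; V_B = Σ kqᵢ/rᵢ = -9.70 V.
ΔV = V_B − V_A = 215 V.
W_ext = qΔV = (4.99×10⁻⁹ C)(215 V) = 1.07×10⁻⁶ J.

1.07×10⁻⁶ J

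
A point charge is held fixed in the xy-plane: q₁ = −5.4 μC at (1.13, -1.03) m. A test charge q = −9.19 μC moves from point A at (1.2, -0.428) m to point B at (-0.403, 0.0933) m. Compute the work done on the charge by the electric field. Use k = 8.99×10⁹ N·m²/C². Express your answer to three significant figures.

The work done by the electric force is W_field = −ΔU = −q(V_B − V_A) = q(V_A − V_B).
At A: distance to the source charge is 0.606 m; V_A = kq₁/r = -8.01×10⁴ V.
At B: distance to the source charge is 1.90 m; V_B = kq₁/r = -2.55×10⁴ V.
ΔV = V_B − V_A = 5.46×10⁴ V.
W_field = −qΔV = −(-9.19×10⁻⁶ C)(5.46×10⁴ V) = 0.501 J.

0.501 J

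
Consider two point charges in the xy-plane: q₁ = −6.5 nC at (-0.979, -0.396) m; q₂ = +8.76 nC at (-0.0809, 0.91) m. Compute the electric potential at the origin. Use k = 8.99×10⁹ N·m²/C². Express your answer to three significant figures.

30.9 V

The total potential is the scalar sum of each charge's contribution, V = Σ kqᵢ/rᵢ.
Distances from the field point to each charge: r₁ = 1.06 m, r₂ = 0.914 m.
V = k[(-6.50×10⁻⁹)/(1.06) + (8.76×10⁻⁹)/(0.914)] = 30.9 V.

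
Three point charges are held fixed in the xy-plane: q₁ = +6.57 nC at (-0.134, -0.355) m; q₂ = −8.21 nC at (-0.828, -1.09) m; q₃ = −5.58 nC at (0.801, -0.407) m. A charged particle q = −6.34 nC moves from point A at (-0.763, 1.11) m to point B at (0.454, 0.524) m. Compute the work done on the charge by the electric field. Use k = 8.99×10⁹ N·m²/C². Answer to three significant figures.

The work done by the electric force is W_field = −ΔU = −q(V_B − V_A) = q(V_A − V_B).
At A: distances to the source charges are 1.59 m, 2.20 m, 2.18 m; V_A = Σ kqᵢ/rᵢ = -19.5 V.
At B: distances to the source charges are 1.06 m, 2.06 m, 0.994 m; V_B = Σ kqᵢ/rᵢ = -30.4 V.
ΔV = V_B − V_A = -10.9 V.
W_field = −qΔV = −(-6.34×10⁻⁹ C)(-10.9 V) = -6.93×10⁻⁸ J.

-6.93×10⁻⁸ J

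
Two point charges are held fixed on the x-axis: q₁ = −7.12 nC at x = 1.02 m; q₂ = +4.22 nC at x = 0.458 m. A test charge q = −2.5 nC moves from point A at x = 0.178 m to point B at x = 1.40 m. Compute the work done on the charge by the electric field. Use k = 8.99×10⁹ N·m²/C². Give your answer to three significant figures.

-4.69×10⁻⁷ J

The work done by the electric force is W_field = −ΔU = −q(V_B − V_A) = q(V_A − V_B).
At A: distances to the source charges are 0.842 m, 0.280 m; V_A = Σ kqᵢ/rᵢ = 59.5 V.
At B: distances to the source charges are 0.380 m, 0.942 m; V_B = Σ kqᵢ/rᵢ = -128 V.
ΔV = V_B − V_A = -188 V.
W_field = −qΔV = −(-2.50×10⁻⁹ C)(-188 V) = -4.69×10⁻⁷ J.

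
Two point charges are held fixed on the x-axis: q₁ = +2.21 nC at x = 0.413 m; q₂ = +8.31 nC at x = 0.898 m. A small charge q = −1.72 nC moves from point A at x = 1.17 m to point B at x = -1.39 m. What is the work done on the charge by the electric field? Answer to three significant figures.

The work done by the electric force is W_field = −ΔU = −q(V_B − V_A) = q(V_A − V_B).
At A: distances to the source charges are 0.757 m, 0.272 m; V_A = Σ kqᵢ/rᵢ = 301 V.
At B: distances to the source charges are 1.80 m, 2.29 m; V_B = Σ kqᵢ/rᵢ = 43.7 V.
ΔV = V_B − V_A = -257 V.
W_field = −qΔV = −(-1.72×10⁻⁹ C)(-257 V) = -4.42×10⁻⁷ J.

-4.42×10⁻⁷ J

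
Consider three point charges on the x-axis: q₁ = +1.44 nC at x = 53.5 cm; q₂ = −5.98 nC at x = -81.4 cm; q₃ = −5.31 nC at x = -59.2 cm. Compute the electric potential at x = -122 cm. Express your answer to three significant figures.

-201 V

Electric potential is a scalar, so the contributions from each charge add algebraically: V = Σ kqᵢ/rᵢ.
Distances from the field point to each charge: r₁ = 1.75 m, r₂ = 0.406 m, r₃ = 0.628 m.
V = k[(1.44×10⁻⁹)/(1.75) + (-5.98×10⁻⁹)/(0.406) + (-5.31×10⁻⁹)/(0.628)] = -201 V.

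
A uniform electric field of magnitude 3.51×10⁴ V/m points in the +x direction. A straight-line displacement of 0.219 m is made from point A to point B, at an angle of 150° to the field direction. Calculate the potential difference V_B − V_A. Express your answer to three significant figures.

6660 V

Only the component of displacement along E changes the potential: ΔV = −E·d·cosθ.
ΔV = −(3.51×10⁴ V/m)(0.219 m)cos150° = 6660 V.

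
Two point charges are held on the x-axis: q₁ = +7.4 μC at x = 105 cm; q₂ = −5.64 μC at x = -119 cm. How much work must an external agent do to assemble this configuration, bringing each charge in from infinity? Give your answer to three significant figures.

-0.168 J

The work to assemble the configuration equals its total potential energy, U = Σ kqᵢqⱼ/rᵢⱼ over all pairs.
Pair separations: r₁₂ = 2.24 m.
U = (-0.168) = -0.168 J.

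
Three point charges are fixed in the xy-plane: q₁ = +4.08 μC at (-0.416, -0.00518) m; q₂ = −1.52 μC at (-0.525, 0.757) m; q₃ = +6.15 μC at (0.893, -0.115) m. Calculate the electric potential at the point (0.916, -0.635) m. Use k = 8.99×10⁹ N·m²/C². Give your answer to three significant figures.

1.24×10⁵ V

The total potential is the scalar sum of each charge's contribution, V = Σ kqᵢ/rᵢ.
Distances from the field point to each charge: r₁ = 1.47 m, r₂ = 2.00 m, r₃ = 0.521 m.
V = k[(4.08×10⁻⁶)/(1.47) + (-1.52×10⁻⁶)/(2.00) + (6.15×10⁻⁶)/(0.521)] = 1.24×10⁵ V.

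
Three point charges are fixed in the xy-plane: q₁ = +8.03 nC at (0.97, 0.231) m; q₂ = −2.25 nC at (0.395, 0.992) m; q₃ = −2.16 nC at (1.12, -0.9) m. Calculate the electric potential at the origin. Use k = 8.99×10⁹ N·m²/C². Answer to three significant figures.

39.9 V

The total potential is the scalar sum of each charge's contribution, V = Σ kqᵢ/rᵢ.
Distances from the field point to each charge: r₁ = 0.997 m, r₂ = 1.07 m, r₃ = 1.44 m.
V = k[(8.03×10⁻⁹)/(0.997) + (-2.25×10⁻⁹)/(1.07) + (-2.16×10⁻⁹)/(1.44)] = 39.9 V.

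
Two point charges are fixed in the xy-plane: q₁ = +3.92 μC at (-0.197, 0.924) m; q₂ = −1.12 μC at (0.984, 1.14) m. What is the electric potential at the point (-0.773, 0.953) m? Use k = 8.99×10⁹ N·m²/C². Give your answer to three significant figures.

Electric potential is a scalar, so the contributions from each charge add algebraically: V = Σ kqᵢ/rᵢ.
Distances from the field point to each charge: r₁ = 0.577 m, r₂ = 1.77 m.
V = k[(3.92×10⁻⁶)/(0.577) + (-1.12×10⁻⁶)/(1.77)] = 5.54×10⁴ V.

5.54×10⁴ V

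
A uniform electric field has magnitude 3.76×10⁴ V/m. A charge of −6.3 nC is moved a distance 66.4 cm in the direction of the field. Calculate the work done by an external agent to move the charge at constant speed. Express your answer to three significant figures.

The potential change for a displacement 66.4 cm in the direction of the field is ΔV = −Ed = -2.50×10⁴ V.
W_ext = qΔV = 1.57×10⁻⁴ J.

1.57×10⁻⁴ J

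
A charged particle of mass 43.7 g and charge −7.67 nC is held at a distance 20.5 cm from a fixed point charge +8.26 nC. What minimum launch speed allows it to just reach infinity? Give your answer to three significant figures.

To just escape, total mechanical energy must reach zero at infinity: ½mv²_min + U = 0, so ½mv²_min = −U = |kQq|/r.
|U| = |kQq|/r = (8.99×10⁹ N·m²/C²)(8.26×10⁻⁹)(7.67×10⁻⁹)/(0.205) = 2.78×10⁻⁶ J.
v_min = √(2|U|/m) = √(2·2.78×10⁻⁶/0.0437) = 0.0113 m/s.

0.0113 m/s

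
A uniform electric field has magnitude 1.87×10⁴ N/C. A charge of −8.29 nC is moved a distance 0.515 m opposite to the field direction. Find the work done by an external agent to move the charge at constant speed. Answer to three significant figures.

-7.98×10⁻⁵ J

The potential change for a displacement 0.515 m opposite to the field direction is ΔV = +Ed = 9630 V.
W_ext = qΔV = -7.98×10⁻⁵ J.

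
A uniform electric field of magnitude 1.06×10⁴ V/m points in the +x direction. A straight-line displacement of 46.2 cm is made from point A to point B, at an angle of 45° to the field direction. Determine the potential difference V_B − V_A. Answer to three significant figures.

Only the component of displacement along E changes the potential: ΔV = −E·d·cosθ.
ΔV = −(1.06×10⁴ V/m)(0.462 m)cos45° = -3460 V.

-3460 V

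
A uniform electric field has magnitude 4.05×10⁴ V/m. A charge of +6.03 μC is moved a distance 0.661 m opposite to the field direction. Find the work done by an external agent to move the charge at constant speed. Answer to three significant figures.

The potential change for a displacement 0.661 m opposite to the field direction is ΔV = +Ed = 2.68×10⁴ V.
W_ext = qΔV = 0.161 J.

0.161 J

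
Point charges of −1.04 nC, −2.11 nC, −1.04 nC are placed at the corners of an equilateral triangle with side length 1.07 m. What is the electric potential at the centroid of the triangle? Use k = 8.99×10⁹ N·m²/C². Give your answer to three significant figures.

-61.0 V

Electric potential is a scalar, so the contributions from each charge add algebraically: V = Σ kqᵢ/rᵢ.
The distance from each vertex to the centroid is a/√3 = 0.618 m.
V = k[(-1.04×10⁻⁹)/(0.618) + (-2.11×10⁻⁹)/(0.618) + (-1.04×10⁻⁹)/(0.618)] = -61.0 V.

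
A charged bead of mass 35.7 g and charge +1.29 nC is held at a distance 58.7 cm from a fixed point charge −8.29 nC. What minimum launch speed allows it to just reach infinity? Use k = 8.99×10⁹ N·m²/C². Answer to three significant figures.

To just escape, total mechanical energy must reach zero at infinity: ½mv²_min + U = 0, so ½mv²_min = −U = |kQq|/r.
|U| = |kQq|/r = (8.99×10⁹ N·m²/C²)(8.29×10⁻⁹)(1.29×10⁻⁹)/(0.587) = 1.64×10⁻⁷ J.
v_min = √(2|U|/m) = √(2·1.64×10⁻⁷/0.0357) = 3.03×10⁻³ m/s.

3.03×10⁻³ m/s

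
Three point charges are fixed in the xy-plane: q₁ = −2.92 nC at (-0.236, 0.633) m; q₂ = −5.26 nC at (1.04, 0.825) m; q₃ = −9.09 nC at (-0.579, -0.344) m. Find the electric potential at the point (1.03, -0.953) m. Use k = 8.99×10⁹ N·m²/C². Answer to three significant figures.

-87.0 V

Electric potential is a scalar, so the contributions from each charge add algebraically: V = Σ kqᵢ/rᵢ.
Distances from the field point to each charge: r₁ = 2.03 m, r₂ = 1.78 m, r₃ = 1.72 m.
V = k[(-2.92×10⁻⁹)/(2.03) + (-5.26×10⁻⁹)/(1.78) + (-9.09×10⁻⁹)/(1.72)] = -87.0 V.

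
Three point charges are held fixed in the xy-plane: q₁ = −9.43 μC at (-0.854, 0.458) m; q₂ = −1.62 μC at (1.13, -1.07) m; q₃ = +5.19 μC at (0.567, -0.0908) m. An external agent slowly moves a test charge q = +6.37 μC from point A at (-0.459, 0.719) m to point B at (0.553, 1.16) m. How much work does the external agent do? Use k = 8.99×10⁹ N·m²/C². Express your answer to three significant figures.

For quasistatic motion the external work equals the change in potential energy: W_ext = qΔV = q(V_B − V_A).
At A: distances to the source charges are 0.473 m, 2.39 m, 1.31 m; V_A = Σ kqᵢ/rᵢ = -1.49×10⁵ V.
At B: distances to the source charges are 1.57 m, 2.30 m, 1.25 m; V_B = Σ kqᵢ/rᵢ = -2.29×10⁴ V.
ΔV = V_B − V_A = 1.27×10⁵ V.
W_ext = qΔV = (6.37×10⁻⁶ C)(1.27×10⁵ V) = 0.806 J.

0.806 J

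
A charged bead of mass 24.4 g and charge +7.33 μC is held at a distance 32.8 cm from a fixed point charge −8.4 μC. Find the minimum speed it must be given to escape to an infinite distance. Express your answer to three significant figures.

To just escape, total mechanical energy must reach zero at infinity: ½mv²_min + U = 0, so ½mv²_min = −U = |kQq|/r.
|U| = |kQq|/r = (8.99×10⁹ N·m²/C²)(8.40×10⁻⁶)(7.33×10⁻⁶)/(0.328) = 1.69 J.
v_min = √(2|U|/m) = √(2·1.69/0.0244) = 11.8 m/s.

11.8 m/s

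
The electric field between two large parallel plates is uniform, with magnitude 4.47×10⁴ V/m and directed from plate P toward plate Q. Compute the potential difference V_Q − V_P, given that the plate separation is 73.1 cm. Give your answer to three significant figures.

-3.27×10⁴ V

In a uniform field, potential decreases in the direction of E: ΔV = −E·d for a displacement d parallel to E.
Going from P to Q is a displacement of 73.1 cm along the field, so V_Q − V_P = −Ed = -3.27×10⁴ V.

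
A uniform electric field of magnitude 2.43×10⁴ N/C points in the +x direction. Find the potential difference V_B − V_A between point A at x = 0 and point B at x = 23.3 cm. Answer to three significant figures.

In a uniform field, potential decreases in the direction of E: V_B − V_A = −E·Δx.
V_B − V_A = −(2.43×10⁴ V/m)(0.233 m) = -5660 V.

-5660 V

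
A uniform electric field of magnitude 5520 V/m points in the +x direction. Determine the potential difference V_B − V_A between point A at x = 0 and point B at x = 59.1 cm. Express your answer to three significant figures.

-3260 V

In a uniform field, potential decreases in the direction of E: V_B − V_A = −E·Δx.
V_B − V_A = −(5520 V/m)(0.591 m) = -3260 V.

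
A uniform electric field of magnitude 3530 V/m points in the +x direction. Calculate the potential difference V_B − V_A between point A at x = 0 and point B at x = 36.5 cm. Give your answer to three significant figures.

-1290 V

In a uniform field, potential decreases in the direction of E: V_B − V_A = −E·Δx.
V_B − V_A = −(3530 V/m)(0.365 m) = -1290 V.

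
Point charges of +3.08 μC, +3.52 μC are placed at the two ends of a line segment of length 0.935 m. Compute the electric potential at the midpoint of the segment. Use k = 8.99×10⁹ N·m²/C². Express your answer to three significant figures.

Electric potential is a scalar, so the contributions from each charge add algebraically: V = Σ kqᵢ/rᵢ.
Each charge is 0.468 m from the midpoint.
V = k[(3.08×10⁻⁶)/(0.468) + (3.52×10⁻⁶)/(0.468)] = 1.27×10⁵ V.

1.27×10⁵ V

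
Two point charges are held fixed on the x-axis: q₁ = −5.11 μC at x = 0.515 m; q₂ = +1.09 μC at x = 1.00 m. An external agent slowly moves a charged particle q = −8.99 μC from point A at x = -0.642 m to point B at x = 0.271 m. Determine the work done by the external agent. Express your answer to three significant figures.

1.27 J

For quasistatic motion the external work equals the change in potential energy: W_ext = qΔV = q(V_B − V_A).
At A: distances to the source charges are 1.16 m, 1.64 m; V_A = Σ kqᵢ/rᵢ = -3.37×10⁴ V.
At B: distances to the source charges are 0.244 m, 0.729 m; V_B = Σ kqᵢ/rᵢ = -1.75×10⁵ V.
ΔV = V_B − V_A = -1.41×10⁵ V.
W_ext = qΔV = (-8.99×10⁻⁶ C)(-1.41×10⁵ V) = 1.27 J.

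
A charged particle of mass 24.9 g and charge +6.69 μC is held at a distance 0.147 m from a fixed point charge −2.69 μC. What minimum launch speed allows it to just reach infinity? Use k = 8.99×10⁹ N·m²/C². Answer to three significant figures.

9.40 m/s

To just escape, total mechanical energy must reach zero at infinity: ½mv²_min + U = 0, so ½mv²_min = −U = |kQq|/r.
|U| = |kQq|/r = (8.99×10⁹ N·m²/C²)(2.69×10⁻⁶)(6.69×10⁻⁶)/(0.147) = 1.10 J.
v_min = √(2|U|/m) = √(2·1.10/0.0249) = 9.40 m/s.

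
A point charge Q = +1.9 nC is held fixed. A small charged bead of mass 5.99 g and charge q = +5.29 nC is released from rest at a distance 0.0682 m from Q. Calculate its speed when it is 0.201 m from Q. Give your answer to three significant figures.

Only the electrostatic force acts, so mechanical energy is conserved: ½mv² = U₁ − U₂ = kQq(1/r₁ − 1/r₂).
U₁ − U₂ = (8.99×10⁹ N·m²/C²)(1.90×10⁻⁹ C)(5.29×10⁻⁹ C)(1/0.0682 − 1/0.201) = 8.75×10⁻⁷ J.
v = √(2·8.75×10⁻⁷/5.99×10⁻³) = 0.0171 m/s.

0.0171 m/s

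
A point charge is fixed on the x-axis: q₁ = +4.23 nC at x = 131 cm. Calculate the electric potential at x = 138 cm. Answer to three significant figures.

The total potential is the scalar sum of each charge's contribution, V = Σ kqᵢ/rᵢ.
V = k[(4.23×10⁻⁹)/(0.0700)] = 543 V.

543 V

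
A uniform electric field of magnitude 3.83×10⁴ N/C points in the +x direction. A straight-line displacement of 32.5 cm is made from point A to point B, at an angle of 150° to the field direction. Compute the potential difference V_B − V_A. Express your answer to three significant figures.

1.08×10⁴ V

Only the component of displacement along E changes the potential: ΔV = −E·d·cosθ.
ΔV = −(3.83×10⁴ V/m)(0.325 m)cos150° = 1.08×10⁴ V.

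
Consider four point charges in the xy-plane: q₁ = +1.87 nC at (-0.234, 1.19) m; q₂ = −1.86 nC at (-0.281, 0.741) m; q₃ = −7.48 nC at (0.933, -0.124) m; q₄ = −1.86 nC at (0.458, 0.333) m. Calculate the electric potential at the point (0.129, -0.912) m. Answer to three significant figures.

The total potential is the scalar sum of each charge's contribution, V = Σ kqᵢ/rᵢ.
Distances from the field point to each charge: r₁ = 2.13 m, r₂ = 1.70 m, r₃ = 1.13 m, r₄ = 1.29 m.
V = k[(1.87×10⁻⁹)/(2.13) + (-1.86×10⁻⁹)/(1.70) + (-7.48×10⁻⁹)/(1.13) + (-1.86×10⁻⁹)/(1.29)] = -74.7 V.

-74.7 V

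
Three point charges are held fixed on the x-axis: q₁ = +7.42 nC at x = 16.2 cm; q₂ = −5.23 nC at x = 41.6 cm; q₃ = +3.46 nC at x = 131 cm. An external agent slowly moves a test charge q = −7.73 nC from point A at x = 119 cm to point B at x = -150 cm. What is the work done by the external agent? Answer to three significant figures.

1.83×10⁻⁶ J

For quasistatic motion the external work equals the change in potential energy: W_ext = qΔV = q(V_B − V_A).
At A: distances to the source charges are 1.03 m, 0.774 m, 0.120 m; V_A = Σ kqᵢ/rᵢ = 263 V.
At B: distances to the source charges are 1.66 m, 1.92 m, 2.81 m; V_B = Σ kqᵢ/rᵢ = 26.7 V.
ΔV = V_B − V_A = -237 V.
W_ext = qΔV = (-7.73×10⁻⁹ C)(-237 V) = 1.83×10⁻⁶ J.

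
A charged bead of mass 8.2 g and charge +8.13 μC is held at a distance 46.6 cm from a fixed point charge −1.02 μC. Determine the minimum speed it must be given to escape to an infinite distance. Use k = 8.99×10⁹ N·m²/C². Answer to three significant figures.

6.25 m/s

To just escape, total mechanical energy must reach zero at infinity: ½mv²_min + U = 0, so ½mv²_min = −U = |kQq|/r.
|U| = |kQq|/r = (8.99×10⁹ N·m²/C²)(1.02×10⁻⁶)(8.13×10⁻⁶)/(0.466) = 0.160 J.
v_min = √(2|U|/m) = √(2·0.160/8.20×10⁻³) = 6.25 m/s.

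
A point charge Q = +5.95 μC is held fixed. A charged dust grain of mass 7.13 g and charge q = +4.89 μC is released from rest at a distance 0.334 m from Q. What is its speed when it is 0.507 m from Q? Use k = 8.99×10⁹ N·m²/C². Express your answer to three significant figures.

Only the electrostatic force acts, so mechanical energy is conserved: ½mv² = U₁ − U₂ = kQq(1/r₁ − 1/r₂).
U₁ − U₂ = (8.99×10⁹ N·m²/C²)(5.95×10⁻⁶ C)(4.89×10⁻⁶ C)(1/0.334 − 1/0.507) = 0.267 J.
v = √(2·0.267/7.13×10⁻³) = 8.66 m/s.

8.66 m/s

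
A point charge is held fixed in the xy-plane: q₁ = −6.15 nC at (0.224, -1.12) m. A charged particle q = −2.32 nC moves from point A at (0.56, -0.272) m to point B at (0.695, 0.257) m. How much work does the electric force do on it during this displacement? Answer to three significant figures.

5.25×10⁻⁸ J

The work done by the electric force is W_field = −ΔU = −q(V_B − V_A) = q(V_A − V_B).
At A: distance to the source charge is 0.912 m; V_A = kq₁/r = -60.6 V.
At B: distance to the source charge is 1.46 m; V_B = kq₁/r = -38.0 V.
ΔV = V_B − V_A = 22.6 V.
W_field = −qΔV = −(-2.32×10⁻⁹ C)(22.6 V) = 5.25×10⁻⁸ J.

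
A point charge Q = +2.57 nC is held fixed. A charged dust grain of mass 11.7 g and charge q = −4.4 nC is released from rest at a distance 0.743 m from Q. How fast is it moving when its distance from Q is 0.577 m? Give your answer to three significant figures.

Only the electrostatic force acts, so mechanical energy is conserved: ½mv² = U₁ − U₂ = kQq(1/r₁ − 1/r₂).
U₁ − U₂ = (8.99×10⁹ N·m²/C²)(2.57×10⁻⁹ C)(-4.40×10⁻⁹ C)(1/0.743 − 1/0.577) = 3.94×10⁻⁸ J.
v = √(2·3.94×10⁻⁸/0.0117) = 2.59×10⁻³ m/s.

2.59×10⁻³ m/s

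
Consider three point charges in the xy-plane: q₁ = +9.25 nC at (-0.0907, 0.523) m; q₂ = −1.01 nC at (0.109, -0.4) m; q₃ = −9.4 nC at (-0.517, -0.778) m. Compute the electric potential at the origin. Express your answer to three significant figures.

Electric potential is a scalar, so the contributions from each charge add algebraically: V = Σ kqᵢ/rᵢ.
Distances from the field point to each charge: r₁ = 0.531 m, r₂ = 0.415 m, r₃ = 0.934 m.
V = k[(9.25×10⁻⁹)/(0.531) + (-1.01×10⁻⁹)/(0.415) + (-9.40×10⁻⁹)/(0.934)] = 44.3 V.

44.3 V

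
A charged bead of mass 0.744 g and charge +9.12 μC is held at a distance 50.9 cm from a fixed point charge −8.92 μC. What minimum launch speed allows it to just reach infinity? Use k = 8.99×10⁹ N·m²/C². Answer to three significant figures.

62.1 m/s

To just escape, total mechanical energy must reach zero at infinity: ½mv²_min + U = 0, so ½mv²_min = −U = |kQq|/r.
|U| = |kQq|/r = (8.99×10⁹ N·m²/C²)(8.92×10⁻⁶)(9.12×10⁻⁶)/(0.509) = 1.44 J.
v_min = √(2|U|/m) = √(2·1.44/7.44×10⁻⁴) = 62.1 m/s.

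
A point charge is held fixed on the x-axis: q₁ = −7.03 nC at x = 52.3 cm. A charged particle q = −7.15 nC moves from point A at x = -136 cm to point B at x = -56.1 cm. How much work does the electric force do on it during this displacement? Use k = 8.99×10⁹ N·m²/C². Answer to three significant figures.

-1.77×10⁻⁷ J

The work done by the electric force is W_field = −ΔU = −q(V_B − V_A) = q(V_A − V_B).
At A: distance to the source charge is 1.88 m; V_A = kq₁/r = -33.6 V.
At B: distance to the source charge is 1.08 m; V_B = kq₁/r = -58.3 V.
ΔV = V_B − V_A = -24.7 V.
W_field = −qΔV = −(-7.15×10⁻⁹ C)(-24.7 V) = -1.77×10⁻⁷ J.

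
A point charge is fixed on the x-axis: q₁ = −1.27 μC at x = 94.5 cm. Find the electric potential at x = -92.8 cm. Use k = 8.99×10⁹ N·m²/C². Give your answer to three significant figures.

The total potential is the scalar sum of each charge's contribution, V = Σ kqᵢ/rᵢ.
V = k[(-1.27×10⁻⁶)/(1.87)] = -6100 V.

-6100 V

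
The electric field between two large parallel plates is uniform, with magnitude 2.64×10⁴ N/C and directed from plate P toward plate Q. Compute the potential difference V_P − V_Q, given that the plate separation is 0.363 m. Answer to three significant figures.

In a uniform field, potential decreases in the direction of E: ΔV = −E·d for a displacement d parallel to E.
Going from Q to P is a displacement of 0.363 m opposite to the field, so V_P − V_Q = +Ed = 9580 V.

9580 V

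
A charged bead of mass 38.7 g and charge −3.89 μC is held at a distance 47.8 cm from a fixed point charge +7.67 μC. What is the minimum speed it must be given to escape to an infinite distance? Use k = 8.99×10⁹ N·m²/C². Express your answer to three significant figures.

5.39 m/s

To just escape, total mechanical energy must reach zero at infinity: ½mv²_min + U = 0, so ½mv²_min = −U = |kQq|/r.
|U| = |kQq|/r = (8.99×10⁹ N·m²/C²)(7.67×10⁻⁶)(3.89×10⁻⁶)/(0.478) = 0.561 J.
v_min = √(2|U|/m) = √(2·0.561/0.0387) = 5.39 m/s.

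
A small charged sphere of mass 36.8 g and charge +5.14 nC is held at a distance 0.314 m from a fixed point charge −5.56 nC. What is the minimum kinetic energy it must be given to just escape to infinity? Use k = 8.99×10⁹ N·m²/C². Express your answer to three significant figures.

To just escape, total mechanical energy must reach zero at infinity: ½mv²_min + U = 0, so ½mv²_min = −U = |kQq|/r.
|U| = |kQq|/r = (8.99×10⁹ N·m²/C²)(5.56×10⁻⁹)(5.14×10⁻⁹)/(0.314) = 8.18×10⁻⁷ J.

8.18×10⁻⁷ J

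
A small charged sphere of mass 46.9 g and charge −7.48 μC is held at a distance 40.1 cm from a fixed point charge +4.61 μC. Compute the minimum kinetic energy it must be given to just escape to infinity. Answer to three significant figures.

0.773 J

To just escape, total mechanical energy must reach zero at infinity: ½mv²_min + U = 0, so ½mv²_min = −U = |kQq|/r.
|U| = |kQq|/r = (8.99×10⁹ N·m²/C²)(4.61×10⁻⁶)(7.48×10⁻⁶)/(0.401) = 0.773 J.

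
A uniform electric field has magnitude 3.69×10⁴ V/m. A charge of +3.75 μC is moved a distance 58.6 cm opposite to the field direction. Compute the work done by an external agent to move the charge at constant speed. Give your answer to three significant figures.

The potential change for a displacement 58.6 cm opposite to the field direction is ΔV = +Ed = 2.16×10⁴ V.
W_ext = qΔV = 0.0811 J.

0.0811 J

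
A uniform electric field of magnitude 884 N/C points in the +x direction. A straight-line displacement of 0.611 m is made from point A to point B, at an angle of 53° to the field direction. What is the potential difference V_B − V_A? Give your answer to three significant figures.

-325 V

Only the component of displacement along E changes the potential: ΔV = −E·d·cosθ.
ΔV = −(884 V/m)(0.611 m)cos53° = -325 V.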